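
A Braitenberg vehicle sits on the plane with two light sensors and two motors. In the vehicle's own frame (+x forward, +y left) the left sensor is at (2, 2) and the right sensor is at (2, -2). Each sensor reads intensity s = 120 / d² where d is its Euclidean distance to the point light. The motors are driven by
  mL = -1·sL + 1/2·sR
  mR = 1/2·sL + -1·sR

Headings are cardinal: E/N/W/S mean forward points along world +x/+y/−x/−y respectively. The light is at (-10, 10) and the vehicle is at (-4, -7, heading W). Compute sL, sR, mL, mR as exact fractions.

left sensor world pos  = (-6, -9); dL² = 377
right sensor world pos = (-6, -5); dR² = 241
sL = 120/377 = 120/377
sR = 120/241 = 120/241
mL = -1·sL + 1/2·sR = -6300/90857
mR = 1/2·sL + -1·sR = -30780/90857

120/377 120/241 -6300/90857 -30780/90857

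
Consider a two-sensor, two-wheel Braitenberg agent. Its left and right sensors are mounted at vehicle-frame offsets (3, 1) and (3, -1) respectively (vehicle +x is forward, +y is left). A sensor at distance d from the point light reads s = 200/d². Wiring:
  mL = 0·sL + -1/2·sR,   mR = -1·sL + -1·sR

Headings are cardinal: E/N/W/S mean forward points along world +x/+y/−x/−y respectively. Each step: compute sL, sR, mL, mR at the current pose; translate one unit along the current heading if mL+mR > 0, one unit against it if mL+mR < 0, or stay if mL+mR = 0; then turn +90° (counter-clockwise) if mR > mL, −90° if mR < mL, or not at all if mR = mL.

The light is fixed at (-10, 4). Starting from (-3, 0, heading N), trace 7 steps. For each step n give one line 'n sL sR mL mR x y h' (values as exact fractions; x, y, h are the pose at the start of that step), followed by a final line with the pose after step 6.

0 200/37 40/13 -20/13 -4080/481 -3 0 N
1 50/29 25/17 -25/34 -1575/493 -3 -1 E
2 200/113 200/89 -100/89 -40400/10057 -4 -1 S
3 100/17 100/9 -50/9 -2600/153 -4 0 W
4 200/37 40/13 -20/13 -4080/481 -3 0 N
5 50/29 25/17 -25/34 -1575/493 -3 -1 E
6 200/113 200/89 -100/89 -40400/10057 -4 -1 S
final -4 0 W

n=0: pose=(-3,0,N); sL=200/37, sR=40/13; mL=-20/13, mR=-4080/481; mL+mR=-4820/481 → advance -1; mR−mL=-3340/481 → turn -1·90°
n=1: pose=(-3,-1,E); sL=50/29, sR=25/17; mL=-25/34, mR=-1575/493; mL+mR=-3875/986 → advance -1; mR−mL=-2425/986 → turn -1·90°
n=2: pose=(-4,-1,S); sL=200/113, sR=200/89; mL=-100/89, mR=-40400/10057; mL+mR=-51700/10057 → advance -1; mR−mL=-29100/10057 → turn -1·90°
n=3: pose=(-4,0,W); sL=100/17, sR=100/9; mL=-50/9, mR=-2600/153; mL+mR=-1150/51 → advance -1; mR−mL=-1750/153 → turn -1·90°
n=4: pose=(-3,0,N); sL=200/37, sR=40/13; mL=-20/13, mR=-4080/481; mL+mR=-4820/481 → advance -1; mR−mL=-3340/481 → turn -1·90°
n=5: pose=(-3,-1,E); sL=50/29, sR=25/17; mL=-25/34, mR=-1575/493; mL+mR=-3875/986 → advance -1; mR−mL=-2425/986 → turn -1·90°
n=6: pose=(-4,-1,S); sL=200/113, sR=200/89; mL=-100/89, mR=-40400/10057; mL+mR=-51700/10057 → advance -1; mR−mL=-29100/10057 → turn -1·90°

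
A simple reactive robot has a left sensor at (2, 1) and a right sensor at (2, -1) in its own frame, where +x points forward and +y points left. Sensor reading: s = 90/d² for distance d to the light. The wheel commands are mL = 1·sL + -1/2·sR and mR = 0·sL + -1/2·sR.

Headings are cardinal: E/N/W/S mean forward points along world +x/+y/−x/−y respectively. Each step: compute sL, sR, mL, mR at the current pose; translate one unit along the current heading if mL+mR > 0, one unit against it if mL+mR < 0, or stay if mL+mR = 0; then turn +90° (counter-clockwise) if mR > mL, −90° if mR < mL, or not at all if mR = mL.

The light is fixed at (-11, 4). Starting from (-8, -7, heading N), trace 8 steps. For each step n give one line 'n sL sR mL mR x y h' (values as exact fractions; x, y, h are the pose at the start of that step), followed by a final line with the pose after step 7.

0 18/17 90/97 981/1649 -45/97 -8 -7 N
1 45/53 45/73 4185/7738 -45/146 -8 -6 E
2 90/169 10/17 685/2873 -5/17 -7 -6 S
3 45/52 45/34 45/221 -45/68 -7 -5 W
4 18/13 18/17 189/221 -9/17 -6 -5 N
5 45/49 9/13 729/1274 -9/26 -6 -4 E
6 90/149 18/25 909/3725 -9/25 -5 -4 S
7 9/8 45/26 27/104 -45/52 -5 -3 W
final -4 -3 N

n=0: pose=(-8,-7,N); sL=18/17, sR=90/97; mL=981/1649, mR=-45/97; mL+mR=216/1649 → advance +1; mR−mL=-18/17 → turn -1·90°
n=1: pose=(-8,-6,E); sL=45/53, sR=45/73; mL=4185/7738, mR=-45/146; mL+mR=900/3869 → advance +1; mR−mL=-45/53 → turn -1·90°
n=2: pose=(-7,-6,S); sL=90/169, sR=10/17; mL=685/2873, mR=-5/17; mL+mR=-160/2873 → advance -1; mR−mL=-90/169 → turn -1·90°
n=3: pose=(-7,-5,W); sL=45/52, sR=45/34; mL=45/221, mR=-45/68; mL+mR=-405/884 → advance -1; mR−mL=-45/52 → turn -1·90°
n=4: pose=(-6,-5,N); sL=18/13, sR=18/17; mL=189/221, mR=-9/17; mL+mR=72/221 → advance +1; mR−mL=-18/13 → turn -1·90°
n=5: pose=(-6,-4,E); sL=45/49, sR=9/13; mL=729/1274, mR=-9/26; mL+mR=144/637 → advance +1; mR−mL=-45/49 → turn -1·90°
n=6: pose=(-5,-4,S); sL=90/149, sR=18/25; mL=909/3725, mR=-9/25; mL+mR=-432/3725 → advance -1; mR−mL=-90/149 → turn -1·90°
n=7: pose=(-5,-3,W); sL=9/8, sR=45/26; mL=27/104, mR=-45/52; mL+mR=-63/104 → advance -1; mR−mL=-9/8 → turn -1·90°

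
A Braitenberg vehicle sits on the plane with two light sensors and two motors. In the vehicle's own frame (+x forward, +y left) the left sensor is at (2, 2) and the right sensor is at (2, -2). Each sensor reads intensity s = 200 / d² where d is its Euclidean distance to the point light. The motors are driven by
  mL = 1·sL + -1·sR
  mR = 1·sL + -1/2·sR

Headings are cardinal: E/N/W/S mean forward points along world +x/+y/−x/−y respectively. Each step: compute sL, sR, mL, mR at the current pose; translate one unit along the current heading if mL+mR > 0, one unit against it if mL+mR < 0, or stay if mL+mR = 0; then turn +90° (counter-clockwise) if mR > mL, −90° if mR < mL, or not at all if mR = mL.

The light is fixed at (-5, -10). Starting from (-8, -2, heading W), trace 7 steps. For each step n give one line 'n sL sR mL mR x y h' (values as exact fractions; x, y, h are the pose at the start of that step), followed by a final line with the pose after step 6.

n=0: pose=(-8,-2,W); sL=200/61, sR=8/5; mL=512/305, mR=756/305; mL+mR=1268/305 → advance +1; mR−mL=4/5 → turn +1·90°
n=1: pose=(-9,-2,S); sL=5, sR=25/9; mL=20/9, mR=65/18; mL+mR=35/6 → advance +1; mR−mL=25/18 → turn +1·90°
n=2: pose=(-9,-3,E); sL=40/17, sR=200/29; mL=-2240/493, mR=-540/493; mL+mR=-2780/493 → advance -1; mR−mL=100/29 → turn +1·90°
n=3: pose=(-10,-3,N); sL=20/13, sR=20/9; mL=-80/117, mR=50/117; mL+mR=-10/39 → advance -1; mR−mL=10/9 → turn +1·90°
n=4: pose=(-10,-4,W); sL=40/13, sR=200/113; mL=1920/1469, mR=3220/1469; mL+mR=5140/1469 → advance +1; mR−mL=100/113 → turn +1·90°
n=5: pose=(-11,-4,S); sL=25/4, sR=5/2; mL=15/4, mR=5; mL+mR=35/4 → advance +1; mR−mL=5/4 → turn +1·90°
n=6: pose=(-11,-5,E); sL=40/13, sR=8; mL=-64/13, mR=-12/13; mL+mR=-76/13 → advance -1; mR−mL=4 → turn +1·90°

0 200/61 8/5 512/305 756/305 -8 -2 W
1 5 25/9 20/9 65/18 -9 -2 S
2 40/17 200/29 -2240/493 -540/493 -9 -3 E
3 20/13 20/9 -80/117 50/117 -10 -3 N
4 40/13 200/113 1920/1469 3220/1469 -10 -4 W
5 25/4 5/2 15/4 5 -11 -4 S
6 40/13 8 -64/13 -12/13 -11 -5 E
final -12 -5 N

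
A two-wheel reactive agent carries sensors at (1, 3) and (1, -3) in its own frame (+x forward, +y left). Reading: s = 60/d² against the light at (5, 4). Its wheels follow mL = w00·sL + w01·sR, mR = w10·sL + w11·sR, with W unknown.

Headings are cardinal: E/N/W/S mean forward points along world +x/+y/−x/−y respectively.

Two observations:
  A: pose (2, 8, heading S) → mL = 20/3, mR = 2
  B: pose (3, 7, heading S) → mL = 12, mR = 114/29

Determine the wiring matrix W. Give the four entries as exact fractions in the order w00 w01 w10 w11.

obs A: pose=(2,8,S) → sL=20/3, sR=4/3, mL=20/3, mR=2
obs B: pose=(3,7,S) → sL=12, sR=60/29, mL=12, mR=114/29
sensor matrix S = [[20/3, 4/3], [12, 60/29]]; det S = -64/29
solve [mL_A; mL_B] = S·[w00; w01] and [mR_A; mR_B] = S·[w10; w11]:
  w00 = 1, w01 = 0, w10 = 1/2, w11 = -1

1 0 1/2 -1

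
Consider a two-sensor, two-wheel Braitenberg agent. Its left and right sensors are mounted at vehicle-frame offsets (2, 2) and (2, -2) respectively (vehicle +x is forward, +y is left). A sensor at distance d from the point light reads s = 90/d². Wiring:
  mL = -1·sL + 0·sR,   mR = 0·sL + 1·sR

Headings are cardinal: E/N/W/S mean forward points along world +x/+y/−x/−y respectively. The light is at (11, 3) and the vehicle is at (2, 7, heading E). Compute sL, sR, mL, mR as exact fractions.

18/17 90/53 -18/17 90/53

left sensor world pos  = (4, 9); dL² = 85
right sensor world pos = (4, 5); dR² = 53
sL = 90/85 = 18/17
sR = 90/53 = 90/53
mL = -1·sL + 0·sR = -18/17
mR = 0·sL + 1·sR = 90/53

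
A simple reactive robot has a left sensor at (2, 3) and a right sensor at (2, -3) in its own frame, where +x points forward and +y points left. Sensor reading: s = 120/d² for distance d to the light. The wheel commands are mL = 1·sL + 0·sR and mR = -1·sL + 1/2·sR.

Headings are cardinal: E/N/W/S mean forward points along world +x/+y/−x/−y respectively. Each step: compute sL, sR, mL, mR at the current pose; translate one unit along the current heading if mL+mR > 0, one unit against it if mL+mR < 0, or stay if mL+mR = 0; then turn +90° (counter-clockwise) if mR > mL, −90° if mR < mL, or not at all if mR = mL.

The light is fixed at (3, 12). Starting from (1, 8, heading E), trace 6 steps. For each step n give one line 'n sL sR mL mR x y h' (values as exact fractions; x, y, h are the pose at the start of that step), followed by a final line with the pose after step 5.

n=0: pose=(1,8,E); sL=120, sR=120/49; mL=120, mR=-5820/49; mL+mR=60/49 → advance +1; mR−mL=-11700/49 → turn -1·90°
n=1: pose=(2,8,S); sL=3, sR=30/13; mL=3, mR=-24/13; mL+mR=15/13 → advance +1; mR−mL=-63/13 → turn -1·90°
n=2: pose=(2,7,W); sL=120/73, sR=120/13; mL=120/73, mR=2820/949; mL+mR=60/13 → advance +1; mR−mL=1260/949 → turn +1·90°
n=3: pose=(1,7,S); sL=12/5, sR=60/37; mL=12/5, mR=-294/185; mL+mR=30/37 → advance +1; mR−mL=-738/185 → turn -1·90°
n=4: pose=(1,6,W); sL=120/97, sR=24/5; mL=120/97, mR=564/485; mL+mR=12/5 → advance +1; mR−mL=-36/485 → turn -1·90°
n=5: pose=(0,6,N); sL=30/13, sR=15/2; mL=30/13, mR=75/52; mL+mR=15/4 → advance +1; mR−mL=-45/52 → turn -1·90°

0 120 120/49 120 -5820/49 1 8 E
1 3 30/13 3 -24/13 2 8 S
2 120/73 120/13 120/73 2820/949 2 7 W
3 12/5 60/37 12/5 -294/185 1 7 S
4 120/97 24/5 120/97 564/485 1 6 W
5 30/13 15/2 30/13 75/52 0 6 N
final 0 7 E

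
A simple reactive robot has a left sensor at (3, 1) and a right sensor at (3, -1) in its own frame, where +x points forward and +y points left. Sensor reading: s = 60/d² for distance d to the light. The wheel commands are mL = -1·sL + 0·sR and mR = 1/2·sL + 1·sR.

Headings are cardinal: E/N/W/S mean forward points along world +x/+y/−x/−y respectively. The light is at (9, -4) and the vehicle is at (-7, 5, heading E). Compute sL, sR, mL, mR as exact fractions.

left sensor world pos  = (-4, 6); dL² = 269
right sensor world pos = (-4, 4); dR² = 233
sL = 60/269 = 60/269
sR = 60/233 = 60/233
mL = -1·sL + 0·sR = -60/269
mR = 1/2·sL + 1·sR = 23130/62677

60/269 60/233 -60/269 23130/62677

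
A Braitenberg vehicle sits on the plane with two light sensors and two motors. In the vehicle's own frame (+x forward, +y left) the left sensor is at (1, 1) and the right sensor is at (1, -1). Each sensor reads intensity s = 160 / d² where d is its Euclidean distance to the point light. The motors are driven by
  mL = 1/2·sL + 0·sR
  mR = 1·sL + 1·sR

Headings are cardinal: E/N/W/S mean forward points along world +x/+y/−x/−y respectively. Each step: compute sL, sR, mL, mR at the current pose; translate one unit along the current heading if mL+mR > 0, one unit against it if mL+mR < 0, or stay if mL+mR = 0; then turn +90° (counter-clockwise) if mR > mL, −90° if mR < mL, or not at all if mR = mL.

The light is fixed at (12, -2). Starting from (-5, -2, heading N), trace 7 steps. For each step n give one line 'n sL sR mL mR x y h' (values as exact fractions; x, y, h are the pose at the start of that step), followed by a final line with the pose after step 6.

n=0: pose=(-5,-2,N); sL=32/65, sR=160/257; mL=16/65, mR=18624/16705; mL+mR=22736/16705 → advance +1; mR−mL=14512/16705 → turn +1·90°
n=1: pose=(-5,-1,W); sL=40/81, sR=20/41; mL=20/81, mR=3260/3321; mL+mR=1360/1107 → advance +1; mR−mL=2440/3321 → turn +1·90°
n=2: pose=(-6,-1,S); sL=160/289, sR=160/361; mL=80/289, mR=104000/104329; mL+mR=132880/104329 → advance +1; mR−mL=75120/104329 → turn +1·90°
n=3: pose=(-6,-2,E); sL=16/29, sR=16/29; mL=8/29, mR=32/29; mL+mR=40/29 → advance +1; mR−mL=24/29 → turn +1·90°
n=4: pose=(-5,-2,N); sL=32/65, sR=160/257; mL=16/65, mR=18624/16705; mL+mR=22736/16705 → advance +1; mR−mL=14512/16705 → turn +1·90°
n=5: pose=(-5,-1,W); sL=40/81, sR=20/41; mL=20/81, mR=3260/3321; mL+mR=1360/1107 → advance +1; mR−mL=2440/3321 → turn +1·90°
n=6: pose=(-6,-1,S); sL=160/289, sR=160/361; mL=80/289, mR=104000/104329; mL+mR=132880/104329 → advance +1; mR−mL=75120/104329 → turn +1·90°

0 32/65 160/257 16/65 18624/16705 -5 -2 N
1 40/81 20/41 20/81 3260/3321 -5 -1 W
2 160/289 160/361 80/289 104000/104329 -6 -1 S
3 16/29 16/29 8/29 32/29 -6 -2 E
4 32/65 160/257 16/65 18624/16705 -5 -2 N
5 40/81 20/41 20/81 3260/3321 -5 -1 W
6 160/289 160/361 80/289 104000/104329 -6 -1 S
final -6 -2 E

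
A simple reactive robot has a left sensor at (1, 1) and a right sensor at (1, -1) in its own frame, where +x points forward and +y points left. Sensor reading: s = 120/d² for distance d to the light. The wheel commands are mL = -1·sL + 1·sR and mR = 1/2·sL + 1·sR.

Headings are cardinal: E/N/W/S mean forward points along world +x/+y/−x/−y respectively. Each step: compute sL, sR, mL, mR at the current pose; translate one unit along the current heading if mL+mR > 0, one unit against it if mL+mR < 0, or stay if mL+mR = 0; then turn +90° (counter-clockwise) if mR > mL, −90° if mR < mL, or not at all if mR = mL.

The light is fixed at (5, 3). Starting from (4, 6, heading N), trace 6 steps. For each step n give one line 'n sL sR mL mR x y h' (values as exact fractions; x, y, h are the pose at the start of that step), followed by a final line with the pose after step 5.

0 6 15/2 3/2 21/2 4 6 N
1 120/13 120/29 -1920/377 3300/377 4 7 W
2 12 20/3 -16/3 38/3 3 7 S
3 120/17 24 288/17 468/17 3 6 E
4 6 15/2 3/2 21/2 4 6 N
5 120/13 120/29 -1920/377 3300/377 4 7 W
final 3 7 S

n=0: pose=(4,6,N); sL=6, sR=15/2; mL=3/2, mR=21/2; mL+mR=12 → advance +1; mR−mL=9 → turn +1·90°
n=1: pose=(4,7,W); sL=120/13, sR=120/29; mL=-1920/377, mR=3300/377; mL+mR=1380/377 → advance +1; mR−mL=180/13 → turn +1·90°
n=2: pose=(3,7,S); sL=12, sR=20/3; mL=-16/3, mR=38/3; mL+mR=22/3 → advance +1; mR−mL=18 → turn +1·90°
n=3: pose=(3,6,E); sL=120/17, sR=24; mL=288/17, mR=468/17; mL+mR=756/17 → advance +1; mR−mL=180/17 → turn +1·90°
n=4: pose=(4,6,N); sL=6, sR=15/2; mL=3/2, mR=21/2; mL+mR=12 → advance +1; mR−mL=9 → turn +1·90°
n=5: pose=(4,7,W); sL=120/13, sR=120/29; mL=-1920/377, mR=3300/377; mL+mR=1380/377 → advance +1; mR−mL=180/13 → turn +1·90°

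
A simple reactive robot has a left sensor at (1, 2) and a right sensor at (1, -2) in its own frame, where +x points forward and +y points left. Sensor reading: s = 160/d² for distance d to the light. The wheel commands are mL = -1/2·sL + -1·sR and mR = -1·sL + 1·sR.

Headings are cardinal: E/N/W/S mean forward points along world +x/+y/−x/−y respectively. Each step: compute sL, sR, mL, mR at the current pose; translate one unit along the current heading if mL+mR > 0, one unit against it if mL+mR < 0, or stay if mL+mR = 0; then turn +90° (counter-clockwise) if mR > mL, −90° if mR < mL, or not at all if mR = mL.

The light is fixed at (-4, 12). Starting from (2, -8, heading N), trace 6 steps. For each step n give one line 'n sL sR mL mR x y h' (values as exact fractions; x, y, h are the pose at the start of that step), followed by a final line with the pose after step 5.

n=0: pose=(2,-8,N); sL=160/377, sR=32/85; mL=-18864/32045, mR=-1536/32045; mL+mR=-240/377 → advance -1; mR−mL=17328/32045 → turn +1·90°
n=1: pose=(2,-9,W); sL=80/277, sR=80/193; mL=-29880/53461, mR=6720/53461; mL+mR=-120/277 → advance -1; mR−mL=36600/53461 → turn +1·90°
n=2: pose=(3,-9,S); sL=32/113, sR=160/509; mL=-26224/57517, mR=1792/57517; mL+mR=-48/113 → advance -1; mR−mL=28016/57517 → turn +1·90°
n=3: pose=(3,-8,E); sL=40/97, sR=40/137; mL=-6620/13289, mR=-1600/13289; mL+mR=-60/97 → advance -1; mR−mL=5020/13289 → turn +1·90°
n=4: pose=(2,-8,N); sL=160/377, sR=32/85; mL=-18864/32045, mR=-1536/32045; mL+mR=-240/377 → advance -1; mR−mL=17328/32045 → turn +1·90°
n=5: pose=(2,-9,W); sL=80/277, sR=80/193; mL=-29880/53461, mR=6720/53461; mL+mR=-120/277 → advance -1; mR−mL=36600/53461 → turn +1·90°

0 160/377 32/85 -18864/32045 -1536/32045 2 -8 N
1 80/277 80/193 -29880/53461 6720/53461 2 -9 W
2 32/113 160/509 -26224/57517 1792/57517 3 -9 S
3 40/97 40/137 -6620/13289 -1600/13289 3 -8 E
4 160/377 32/85 -18864/32045 -1536/32045 2 -8 N
5 80/277 80/193 -29880/53461 6720/53461 2 -9 W
final 3 -9 S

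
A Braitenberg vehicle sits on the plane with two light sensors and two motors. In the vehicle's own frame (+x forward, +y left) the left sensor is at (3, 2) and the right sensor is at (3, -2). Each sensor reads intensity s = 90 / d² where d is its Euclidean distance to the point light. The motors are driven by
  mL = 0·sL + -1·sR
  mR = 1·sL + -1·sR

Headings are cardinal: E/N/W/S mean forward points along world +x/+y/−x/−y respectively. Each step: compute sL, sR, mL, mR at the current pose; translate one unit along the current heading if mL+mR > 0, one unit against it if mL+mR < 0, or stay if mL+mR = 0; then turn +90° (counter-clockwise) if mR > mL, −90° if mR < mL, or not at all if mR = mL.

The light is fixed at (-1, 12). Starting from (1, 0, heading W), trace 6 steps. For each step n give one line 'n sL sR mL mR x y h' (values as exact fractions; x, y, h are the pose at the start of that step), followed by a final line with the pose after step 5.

n=0: pose=(1,0,W); sL=90/197, sR=90/101; mL=-90/101, mR=-8640/19897; mL+mR=-26370/19897 → advance -1; mR−mL=90/197 → turn +1·90°
n=1: pose=(2,0,S); sL=9/25, sR=45/113; mL=-45/113, mR=-108/2825; mL+mR=-1233/2825 → advance -1; mR−mL=9/25 → turn +1·90°
n=2: pose=(2,1,E); sL=10/13, sR=18/41; mL=-18/41, mR=176/533; mL+mR=-58/533 → advance -1; mR−mL=10/13 → turn +1·90°
n=3: pose=(1,1,N); sL=45/32, sR=9/8; mL=-9/8, mR=9/32; mL+mR=-27/32 → advance -1; mR−mL=45/32 → turn +1·90°
n=4: pose=(1,0,W); sL=90/197, sR=90/101; mL=-90/101, mR=-8640/19897; mL+mR=-26370/19897 → advance -1; mR−mL=90/197 → turn +1·90°
n=5: pose=(2,0,S); sL=9/25, sR=45/113; mL=-45/113, mR=-108/2825; mL+mR=-1233/2825 → advance -1; mR−mL=9/25 → turn +1·90°

0 90/197 90/101 -90/101 -8640/19897 1 0 W
1 9/25 45/113 -45/113 -108/2825 2 0 S
2 10/13 18/41 -18/41 176/533 2 1 E
3 45/32 9/8 -9/8 9/32 1 1 N
4 90/197 90/101 -90/101 -8640/19897 1 0 W
5 9/25 45/113 -45/113 -108/2825 2 0 S
final 2 1 E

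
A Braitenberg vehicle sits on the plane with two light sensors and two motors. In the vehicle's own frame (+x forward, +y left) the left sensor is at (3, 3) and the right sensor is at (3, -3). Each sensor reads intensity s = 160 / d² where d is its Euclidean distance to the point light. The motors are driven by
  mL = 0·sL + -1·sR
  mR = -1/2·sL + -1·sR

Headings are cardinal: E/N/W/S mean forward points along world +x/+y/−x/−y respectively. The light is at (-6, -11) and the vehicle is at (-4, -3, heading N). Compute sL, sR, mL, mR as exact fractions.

left sensor world pos  = (-7, 0); dL² = 122
right sensor world pos = (-1, 0); dR² = 146
sL = 160/122 = 80/61
sR = 160/146 = 80/73
mL = 0·sL + -1·sR = -80/73
mR = -1/2·sL + -1·sR = -7800/4453

80/61 80/73 -80/73 -7800/4453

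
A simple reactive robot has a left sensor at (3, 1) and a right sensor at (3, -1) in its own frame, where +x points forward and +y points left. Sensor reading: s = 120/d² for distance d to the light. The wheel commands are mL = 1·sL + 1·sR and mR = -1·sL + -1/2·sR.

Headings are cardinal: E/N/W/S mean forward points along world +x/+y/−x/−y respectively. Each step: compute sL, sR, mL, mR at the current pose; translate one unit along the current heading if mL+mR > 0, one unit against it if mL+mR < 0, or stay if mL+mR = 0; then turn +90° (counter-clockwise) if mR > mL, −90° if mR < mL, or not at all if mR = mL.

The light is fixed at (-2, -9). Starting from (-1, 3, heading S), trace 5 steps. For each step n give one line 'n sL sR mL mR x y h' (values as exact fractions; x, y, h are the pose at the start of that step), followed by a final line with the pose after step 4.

n=0: pose=(-1,3,S); sL=24/17, sR=40/27; mL=1328/459, mR=-988/459; mL+mR=20/27 → advance +1; mR−mL=-772/153 → turn -1·90°
n=1: pose=(-1,2,W); sL=15/13, sR=30/37; mL=945/481, mR=-750/481; mL+mR=15/37 → advance +1; mR−mL=-1695/481 → turn -1·90°
n=2: pose=(-2,2,N); sL=120/197, sR=120/197; mL=240/197, mR=-180/197; mL+mR=60/197 → advance +1; mR−mL=-420/197 → turn -1·90°
n=3: pose=(-2,3,E); sL=60/89, sR=12/13; mL=1848/1157, mR=-1314/1157; mL+mR=6/13 → advance +1; mR−mL=-3162/1157 → turn -1·90°
n=4: pose=(-1,3,S); sL=24/17, sR=40/27; mL=1328/459, mR=-988/459; mL+mR=20/27 → advance +1; mR−mL=-772/153 → turn -1·90°

0 24/17 40/27 1328/459 -988/459 -1 3 S
1 15/13 30/37 945/481 -750/481 -1 2 W
2 120/197 120/197 240/197 -180/197 -2 2 N
3 60/89 12/13 1848/1157 -1314/1157 -2 3 E
4 24/17 40/27 1328/459 -988/459 -1 3 S
final -1 2 W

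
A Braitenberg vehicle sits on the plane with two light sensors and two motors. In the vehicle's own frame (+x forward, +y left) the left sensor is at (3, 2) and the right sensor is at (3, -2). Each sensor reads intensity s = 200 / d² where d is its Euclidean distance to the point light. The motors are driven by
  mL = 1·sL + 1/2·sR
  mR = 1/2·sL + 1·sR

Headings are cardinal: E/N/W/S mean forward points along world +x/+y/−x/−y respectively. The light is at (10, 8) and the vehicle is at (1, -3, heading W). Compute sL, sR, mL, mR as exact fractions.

200/313 8/9 3052/2817 3404/2817

left sensor world pos  = (-2, -5); dL² = 313
right sensor world pos = (-2, -1); dR² = 225
sL = 200/313 = 200/313
sR = 200/225 = 8/9
mL = 1·sL + 1/2·sR = 3052/2817
mR = 1/2·sL + 1·sR = 3404/2817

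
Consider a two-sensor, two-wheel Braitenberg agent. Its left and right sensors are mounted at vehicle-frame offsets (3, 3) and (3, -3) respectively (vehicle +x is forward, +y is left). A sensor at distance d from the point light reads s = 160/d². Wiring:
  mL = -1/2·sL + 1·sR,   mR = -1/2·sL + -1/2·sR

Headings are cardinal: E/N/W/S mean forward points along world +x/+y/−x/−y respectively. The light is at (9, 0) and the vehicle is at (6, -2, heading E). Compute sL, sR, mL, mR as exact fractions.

left sensor world pos  = (9, 1); dL² = 1
right sensor world pos = (9, -5); dR² = 25
sL = 160/1 = 160
sR = 160/25 = 32/5
mL = -1/2·sL + 1·sR = -368/5
mR = -1/2·sL + -1/2·sR = -416/5

160 32/5 -368/5 -416/5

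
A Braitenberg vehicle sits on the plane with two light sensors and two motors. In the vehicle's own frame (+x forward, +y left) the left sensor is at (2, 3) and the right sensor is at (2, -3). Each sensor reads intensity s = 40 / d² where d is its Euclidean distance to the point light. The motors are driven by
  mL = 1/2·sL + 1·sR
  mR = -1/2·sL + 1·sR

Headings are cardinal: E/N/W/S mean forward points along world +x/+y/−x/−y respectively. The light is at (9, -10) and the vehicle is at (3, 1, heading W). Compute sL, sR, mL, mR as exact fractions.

left sensor world pos  = (1, -2); dL² = 128
right sensor world pos = (1, 4); dR² = 260
sL = 40/128 = 5/16
sR = 40/260 = 2/13
mL = 1/2·sL + 1·sR = 129/416
mR = -1/2·sL + 1·sR = -1/416

5/16 2/13 129/416 -1/416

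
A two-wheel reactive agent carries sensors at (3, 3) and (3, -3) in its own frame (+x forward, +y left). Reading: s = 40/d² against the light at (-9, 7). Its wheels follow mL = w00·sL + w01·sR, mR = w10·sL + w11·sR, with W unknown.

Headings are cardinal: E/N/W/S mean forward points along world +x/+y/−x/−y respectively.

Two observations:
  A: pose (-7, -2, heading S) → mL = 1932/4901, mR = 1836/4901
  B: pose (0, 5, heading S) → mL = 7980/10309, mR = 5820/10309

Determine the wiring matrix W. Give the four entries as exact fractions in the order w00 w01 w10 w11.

obs A: pose=(-7,-2,S) → sL=40/169, sR=8/29, mL=1932/4901, mR=1836/4901
obs B: pose=(0,5,S) → sL=40/169, sR=40/61, mL=7980/10309, mR=5820/10309
sensor matrix S = [[40/169, 8/29], [40/169, 40/61]]; det S = 26880/298961
solve [mL_A; mL_B] = S·[w00; w01] and [mR_A; mR_B] = S·[w10; w11]:
  w00 = 1/2, w01 = 1, w10 = 1, w11 = 1/2

1/2 1 1 1/2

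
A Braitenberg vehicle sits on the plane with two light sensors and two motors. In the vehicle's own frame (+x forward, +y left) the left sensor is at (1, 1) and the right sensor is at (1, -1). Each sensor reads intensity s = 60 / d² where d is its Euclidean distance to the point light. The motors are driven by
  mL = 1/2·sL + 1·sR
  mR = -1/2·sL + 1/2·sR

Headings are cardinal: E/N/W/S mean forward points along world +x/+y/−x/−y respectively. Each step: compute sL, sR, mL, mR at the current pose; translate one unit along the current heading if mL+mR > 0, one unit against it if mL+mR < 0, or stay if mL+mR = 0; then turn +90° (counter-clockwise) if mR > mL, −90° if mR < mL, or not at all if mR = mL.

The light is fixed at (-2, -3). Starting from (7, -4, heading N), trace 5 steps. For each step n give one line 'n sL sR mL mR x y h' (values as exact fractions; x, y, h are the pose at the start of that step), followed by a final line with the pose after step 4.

n=0: pose=(7,-4,N); sL=15/16, sR=3/5; mL=171/160, mR=-27/160; mL+mR=9/10 → advance +1; mR−mL=-99/80 → turn -1·90°
n=1: pose=(7,-3,E); sL=60/101, sR=60/101; mL=90/101, mR=0; mL+mR=90/101 → advance +1; mR−mL=-90/101 → turn -1·90°
n=2: pose=(8,-3,S); sL=30/61, sR=30/41; mL=2445/2501, mR=300/2501; mL+mR=45/41 → advance +1; mR−mL=-2145/2501 → turn -1·90°
n=3: pose=(8,-4,W); sL=12/17, sR=20/27; mL=502/459, mR=8/459; mL+mR=10/9 → advance +1; mR−mL=-494/459 → turn -1·90°
n=4: pose=(7,-4,N); sL=15/16, sR=3/5; mL=171/160, mR=-27/160; mL+mR=9/10 → advance +1; mR−mL=-99/80 → turn -1·90°

0 15/16 3/5 171/160 -27/160 7 -4 N
1 60/101 60/101 90/101 0 7 -3 E
2 30/61 30/41 2445/2501 300/2501 8 -3 S
3 12/17 20/27 502/459 8/459 8 -4 W
4 15/16 3/5 171/160 -27/160 7 -4 N
final 7 -3 E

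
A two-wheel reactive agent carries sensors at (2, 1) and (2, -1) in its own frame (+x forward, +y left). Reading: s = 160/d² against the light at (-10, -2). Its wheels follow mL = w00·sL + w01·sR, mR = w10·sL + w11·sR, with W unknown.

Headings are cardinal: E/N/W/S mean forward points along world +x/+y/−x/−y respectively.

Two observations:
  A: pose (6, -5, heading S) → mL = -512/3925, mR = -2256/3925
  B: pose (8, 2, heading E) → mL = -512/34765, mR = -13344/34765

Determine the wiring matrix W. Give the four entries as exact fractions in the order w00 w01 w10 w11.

1 -1 -1/2 -1/2

obs A: pose=(6,-5,S) → sL=80/157, sR=16/25, mL=-512/3925, mR=-2256/3925
obs B: pose=(8,2,E) → sL=32/85, sR=160/409, mL=-512/34765, mR=-13344/34765
sensor matrix S = [[80/157, 16/25], [32/85, 160/409]]; det S = -5677056/136452625
solve [mL_A; mL_B] = S·[w00; w01] and [mR_A; mR_B] = S·[w10; w11]:
  w00 = 1, w01 = -1, w10 = -1/2, w11 = -1/2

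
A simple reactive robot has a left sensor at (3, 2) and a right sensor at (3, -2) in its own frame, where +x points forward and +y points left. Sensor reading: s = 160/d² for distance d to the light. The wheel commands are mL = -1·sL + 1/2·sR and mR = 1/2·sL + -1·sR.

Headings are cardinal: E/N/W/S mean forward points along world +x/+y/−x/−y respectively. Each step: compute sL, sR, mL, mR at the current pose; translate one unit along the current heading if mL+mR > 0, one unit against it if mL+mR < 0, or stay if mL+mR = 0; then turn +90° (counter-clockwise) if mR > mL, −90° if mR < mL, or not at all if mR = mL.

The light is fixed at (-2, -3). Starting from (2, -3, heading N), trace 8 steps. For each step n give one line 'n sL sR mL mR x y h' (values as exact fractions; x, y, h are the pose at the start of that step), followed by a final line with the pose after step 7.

n=0: pose=(2,-3,N); sL=160/13, sR=32/9; mL=-1232/117, mR=304/117; mL+mR=-928/117 → advance -1; mR−mL=512/39 → turn +1·90°
n=1: pose=(2,-4,W); sL=16, sR=80; mL=24, mR=-72; mL+mR=-48 → advance -1; mR−mL=-96 → turn -1·90°
n=2: pose=(3,-4,N); sL=160/13, sR=160/53; mL=-7440/689, mR=2160/689; mL+mR=-5280/689 → advance -1; mR−mL=9600/689 → turn +1·90°
n=3: pose=(3,-5,W); sL=8, sR=40; mL=12, mR=-36; mL+mR=-24 → advance -1; mR−mL=-48 → turn -1·90°
n=4: pose=(4,-5,N); sL=160/17, sR=32/13; mL=-1808/221, mR=496/221; mL+mR=-1312/221 → advance -1; mR−mL=2304/221 → turn +1·90°
n=5: pose=(4,-6,W); sL=80/17, sR=16; mL=56/17, mR=-232/17; mL+mR=-176/17 → advance -1; mR−mL=-288/17 → turn -1·90°
n=6: pose=(5,-6,N); sL=32/5, sR=160/81; mL=-2192/405, mR=496/405; mL+mR=-1696/405 → advance -1; mR−mL=896/135 → turn +1·90°
n=7: pose=(5,-7,W); sL=40/13, sR=8; mL=12/13, mR=-84/13; mL+mR=-72/13 → advance -1; mR−mL=-96/13 → turn -1·90°

0 160/13 32/9 -1232/117 304/117 2 -3 N
1 16 80 24 -72 2 -4 W
2 160/13 160/53 -7440/689 2160/689 3 -4 N
3 8 40 12 -36 3 -5 W
4 160/17 32/13 -1808/221 496/221 4 -5 N
5 80/17 16 56/17 -232/17 4 -6 W
6 32/5 160/81 -2192/405 496/405 5 -6 N
7 40/13 8 12/13 -84/13 5 -7 W
final 6 -7 N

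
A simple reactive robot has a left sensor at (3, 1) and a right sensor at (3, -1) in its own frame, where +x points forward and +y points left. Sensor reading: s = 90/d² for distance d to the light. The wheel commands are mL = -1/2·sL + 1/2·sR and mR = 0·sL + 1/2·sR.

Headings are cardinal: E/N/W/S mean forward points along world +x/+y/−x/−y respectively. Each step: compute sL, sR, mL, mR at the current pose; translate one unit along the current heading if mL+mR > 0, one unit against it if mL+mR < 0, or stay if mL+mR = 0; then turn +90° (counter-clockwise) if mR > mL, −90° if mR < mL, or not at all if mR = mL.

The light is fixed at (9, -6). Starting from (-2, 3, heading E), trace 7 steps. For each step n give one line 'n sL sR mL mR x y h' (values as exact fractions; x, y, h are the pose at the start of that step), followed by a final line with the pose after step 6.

0 45/82 45/64 405/5248 45/128 -2 3 E
1 18/53 2/5 8/265 1/5 -1 3 N
2 9/25 9/29 -18/725 9/58 -1 4 W
3 90/149 90/193 -1980/28757 45/193 -2 4 S
4 45/82 45/64 405/5248 45/128 -2 3 E
5 18/53 2/5 8/265 1/5 -1 3 N
6 9/25 9/29 -18/725 9/58 -1 4 W
final -2 4 S

n=0: pose=(-2,3,E); sL=45/82, sR=45/64; mL=405/5248, mR=45/128; mL+mR=1125/2624 → advance +1; mR−mL=45/164 → turn +1·90°
n=1: pose=(-1,3,N); sL=18/53, sR=2/5; mL=8/265, mR=1/5; mL+mR=61/265 → advance +1; mR−mL=9/53 → turn +1·90°
n=2: pose=(-1,4,W); sL=9/25, sR=9/29; mL=-18/725, mR=9/58; mL+mR=189/1450 → advance +1; mR−mL=9/50 → turn +1·90°
n=3: pose=(-2,4,S); sL=90/149, sR=90/193; mL=-1980/28757, mR=45/193; mL+mR=4725/28757 → advance +1; mR−mL=45/149 → turn +1·90°
n=4: pose=(-2,3,E); sL=45/82, sR=45/64; mL=405/5248, mR=45/128; mL+mR=1125/2624 → advance +1; mR−mL=45/164 → turn +1·90°
n=5: pose=(-1,3,N); sL=18/53, sR=2/5; mL=8/265, mR=1/5; mL+mR=61/265 → advance +1; mR−mL=9/53 → turn +1·90°
n=6: pose=(-1,4,W); sL=9/25, sR=9/29; mL=-18/725, mR=9/58; mL+mR=189/1450 → advance +1; mR−mL=9/50 → turn +1·90°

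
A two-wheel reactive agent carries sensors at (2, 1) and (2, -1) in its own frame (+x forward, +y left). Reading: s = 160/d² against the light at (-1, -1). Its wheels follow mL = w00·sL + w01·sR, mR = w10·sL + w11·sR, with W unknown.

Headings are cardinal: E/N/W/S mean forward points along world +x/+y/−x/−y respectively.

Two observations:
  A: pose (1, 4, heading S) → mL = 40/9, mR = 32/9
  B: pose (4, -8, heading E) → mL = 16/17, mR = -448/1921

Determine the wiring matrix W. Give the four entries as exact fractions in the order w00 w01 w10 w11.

obs A: pose=(1,4,S) → sL=80/9, sR=16, mL=40/9, mR=32/9
obs B: pose=(4,-8,E) → sL=32/17, sR=160/113, mL=16/17, mR=-448/1921
sensor matrix S = [[80/9, 16], [32/17, 160/113]]; det S = -303104/17289
solve [mL_A; mL_B] = S·[w00; w01] and [mR_A; mR_B] = S·[w10; w11]:
  w00 = 1/2, w01 = 0, w10 = -1/2, w11 = 1/2

1/2 0 -1/2 1/2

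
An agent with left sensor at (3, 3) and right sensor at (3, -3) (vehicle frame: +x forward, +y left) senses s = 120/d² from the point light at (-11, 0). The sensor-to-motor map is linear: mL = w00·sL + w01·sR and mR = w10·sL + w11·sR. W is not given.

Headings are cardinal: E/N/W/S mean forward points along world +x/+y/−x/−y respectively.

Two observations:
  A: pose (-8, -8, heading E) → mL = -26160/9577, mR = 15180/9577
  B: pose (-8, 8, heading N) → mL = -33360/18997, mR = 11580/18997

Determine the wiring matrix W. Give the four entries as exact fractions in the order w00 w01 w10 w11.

-1 -1 1 -1/2

obs A: pose=(-8,-8,E) → sL=120/61, sR=120/157, mL=-26160/9577, mR=15180/9577
obs B: pose=(-8,8,N) → sL=120/121, sR=120/157, mL=-33360/18997, mR=11580/18997
sensor matrix S = [[120/61, 120/157], [120/121, 120/157]]; det S = 864000/1158817
solve [mL_A; mL_B] = S·[w00; w01] and [mR_A; mR_B] = S·[w10; w11]:
  w00 = -1, w01 = -1, w10 = 1, w11 = -1/2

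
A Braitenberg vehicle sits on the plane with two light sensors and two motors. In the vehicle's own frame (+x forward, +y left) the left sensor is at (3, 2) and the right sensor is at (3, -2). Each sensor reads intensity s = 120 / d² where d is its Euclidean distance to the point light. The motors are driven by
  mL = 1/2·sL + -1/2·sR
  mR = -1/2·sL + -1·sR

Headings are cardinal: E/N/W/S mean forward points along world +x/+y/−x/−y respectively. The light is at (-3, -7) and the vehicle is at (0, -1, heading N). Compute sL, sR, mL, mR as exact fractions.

left sensor world pos  = (-2, 2); dL² = 82
right sensor world pos = (2, 2); dR² = 106
sL = 120/82 = 60/41
sR = 120/106 = 60/53
mL = 1/2·sL + -1/2·sR = 360/2173
mR = -1/2·sL + -1·sR = -4050/2173

60/41 60/53 360/2173 -4050/2173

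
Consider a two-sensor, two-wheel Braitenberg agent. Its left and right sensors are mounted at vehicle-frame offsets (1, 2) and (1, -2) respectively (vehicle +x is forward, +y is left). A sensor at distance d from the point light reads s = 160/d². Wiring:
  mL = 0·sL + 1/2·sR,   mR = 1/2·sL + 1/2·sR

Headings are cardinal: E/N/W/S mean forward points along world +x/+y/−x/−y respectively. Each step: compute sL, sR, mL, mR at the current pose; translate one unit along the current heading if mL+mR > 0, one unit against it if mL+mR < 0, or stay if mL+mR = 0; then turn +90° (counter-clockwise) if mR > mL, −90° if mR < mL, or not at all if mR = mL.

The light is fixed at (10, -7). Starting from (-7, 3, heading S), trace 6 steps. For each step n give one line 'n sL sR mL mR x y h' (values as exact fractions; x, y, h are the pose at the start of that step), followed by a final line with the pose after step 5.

n=0: pose=(-7,3,S); sL=80/153, sR=80/221; mL=40/221, mR=880/1989; mL+mR=1240/1989 → advance +1; mR−mL=40/153 → turn +1·90°
n=1: pose=(-7,2,E); sL=160/377, sR=32/61; mL=16/61, mR=10912/22997; mL+mR=16944/22997 → advance +1; mR−mL=80/377 → turn +1·90°
n=2: pose=(-6,2,N); sL=20/53, sR=20/37; mL=10/37, mR=900/1961; mL+mR=1430/1961 → advance +1; mR−mL=10/53 → turn +1·90°
n=3: pose=(-6,3,W); sL=160/353, sR=160/433; mL=80/433, mR=62880/152849; mL+mR=91120/152849 → advance +1; mR−mL=80/353 → turn +1·90°
n=4: pose=(-7,3,S); sL=80/153, sR=80/221; mL=40/221, mR=880/1989; mL+mR=1240/1989 → advance +1; mR−mL=40/153 → turn +1·90°
n=5: pose=(-7,2,E); sL=160/377, sR=32/61; mL=16/61, mR=10912/22997; mL+mR=16944/22997 → advance +1; mR−mL=80/377 → turn +1·90°

0 80/153 80/221 40/221 880/1989 -7 3 S
1 160/377 32/61 16/61 10912/22997 -7 2 E
2 20/53 20/37 10/37 900/1961 -6 2 N
3 160/353 160/433 80/433 62880/152849 -6 3 W
4 80/153 80/221 40/221 880/1989 -7 3 S
5 160/377 32/61 16/61 10912/22997 -7 2 E
final -6 2 N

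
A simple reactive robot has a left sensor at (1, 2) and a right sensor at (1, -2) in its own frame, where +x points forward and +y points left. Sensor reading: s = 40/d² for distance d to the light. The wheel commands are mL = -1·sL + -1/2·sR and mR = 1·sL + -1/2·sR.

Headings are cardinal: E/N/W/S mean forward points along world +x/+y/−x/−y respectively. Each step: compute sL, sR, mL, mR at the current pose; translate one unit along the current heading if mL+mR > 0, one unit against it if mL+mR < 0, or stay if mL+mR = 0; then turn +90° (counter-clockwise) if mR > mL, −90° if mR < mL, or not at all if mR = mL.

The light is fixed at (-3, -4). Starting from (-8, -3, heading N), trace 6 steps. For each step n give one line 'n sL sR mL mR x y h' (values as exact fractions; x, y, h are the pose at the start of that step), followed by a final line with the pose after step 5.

0 40/53 40/13 -1580/689 -540/689 -8 -3 N
1 1 1 -3/2 1/2 -8 -4 W
2 8 40/37 -316/37 276/37 -7 -4 S
3 20/9 4 -38/9 2/9 -7 -3 E
4 40/53 40/13 -1580/689 -540/689 -8 -3 N
5 1 1 -3/2 1/2 -8 -4 W
final -7 -4 S

n=0: pose=(-8,-3,N); sL=40/53, sR=40/13; mL=-1580/689, mR=-540/689; mL+mR=-40/13 → advance -1; mR−mL=80/53 → turn +1·90°
n=1: pose=(-8,-4,W); sL=1, sR=1; mL=-3/2, mR=1/2; mL+mR=-1 → advance -1; mR−mL=2 → turn +1·90°
n=2: pose=(-7,-4,S); sL=8, sR=40/37; mL=-316/37, mR=276/37; mL+mR=-40/37 → advance -1; mR−mL=16 → turn +1·90°
n=3: pose=(-7,-3,E); sL=20/9, sR=4; mL=-38/9, mR=2/9; mL+mR=-4 → advance -1; mR−mL=40/9 → turn +1·90°
n=4: pose=(-8,-3,N); sL=40/53, sR=40/13; mL=-1580/689, mR=-540/689; mL+mR=-40/13 → advance -1; mR−mL=80/53 → turn +1·90°
n=5: pose=(-8,-4,W); sL=1, sR=1; mL=-3/2, mR=1/2; mL+mR=-1 → advance -1; mR−mL=2 → turn +1·90°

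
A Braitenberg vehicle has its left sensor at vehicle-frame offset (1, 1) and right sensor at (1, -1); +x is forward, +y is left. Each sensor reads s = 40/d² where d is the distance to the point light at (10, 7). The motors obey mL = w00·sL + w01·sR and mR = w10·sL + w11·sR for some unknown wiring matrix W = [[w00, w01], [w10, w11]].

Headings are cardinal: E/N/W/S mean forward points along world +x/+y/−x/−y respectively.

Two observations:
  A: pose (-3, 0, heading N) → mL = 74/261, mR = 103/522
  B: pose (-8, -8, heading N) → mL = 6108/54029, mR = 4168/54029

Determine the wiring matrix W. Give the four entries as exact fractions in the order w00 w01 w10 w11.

1 1/2 1/2 1/2

obs A: pose=(-3,0,N) → sL=5/29, sR=2/9, mL=74/261, mR=103/522
obs B: pose=(-8,-8,N) → sL=40/557, sR=8/97, mL=6108/54029, mR=4168/54029
sensor matrix S = [[5/29, 2/9], [40/557, 8/97]]; det S = -24520/14101569
solve [mL_A; mL_B] = S·[w00; w01] and [mR_A; mR_B] = S·[w10; w11]:
  w00 = 1, w01 = 1/2, w10 = 1/2, w11 = 1/2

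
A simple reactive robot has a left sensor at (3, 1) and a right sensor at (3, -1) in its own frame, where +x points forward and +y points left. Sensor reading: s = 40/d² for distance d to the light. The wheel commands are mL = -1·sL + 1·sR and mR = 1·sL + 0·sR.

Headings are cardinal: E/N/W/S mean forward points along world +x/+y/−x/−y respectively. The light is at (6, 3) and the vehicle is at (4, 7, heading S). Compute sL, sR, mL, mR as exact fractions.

20 4 -16 20

left sensor world pos  = (5, 4); dL² = 2
right sensor world pos = (3, 4); dR² = 10
sL = 40/2 = 20
sR = 40/10 = 4
mL = -1·sL + 1·sR = -16
mR = 1·sL + 0·sR = 20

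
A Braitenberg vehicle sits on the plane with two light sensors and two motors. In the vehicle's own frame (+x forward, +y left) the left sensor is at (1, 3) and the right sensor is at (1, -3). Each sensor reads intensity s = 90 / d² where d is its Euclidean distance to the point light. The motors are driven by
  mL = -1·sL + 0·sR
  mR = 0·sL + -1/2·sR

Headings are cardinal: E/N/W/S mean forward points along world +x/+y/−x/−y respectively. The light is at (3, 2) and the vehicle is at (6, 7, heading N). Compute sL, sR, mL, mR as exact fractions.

5/2 5/4 -5/2 -5/8

left sensor world pos  = (3, 8); dL² = 36
right sensor world pos = (9, 8); dR² = 72
sL = 90/36 = 5/2
sR = 90/72 = 5/4
mL = -1·sL + 0·sR = -5/2
mR = 0·sL + -1/2·sR = -5/8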